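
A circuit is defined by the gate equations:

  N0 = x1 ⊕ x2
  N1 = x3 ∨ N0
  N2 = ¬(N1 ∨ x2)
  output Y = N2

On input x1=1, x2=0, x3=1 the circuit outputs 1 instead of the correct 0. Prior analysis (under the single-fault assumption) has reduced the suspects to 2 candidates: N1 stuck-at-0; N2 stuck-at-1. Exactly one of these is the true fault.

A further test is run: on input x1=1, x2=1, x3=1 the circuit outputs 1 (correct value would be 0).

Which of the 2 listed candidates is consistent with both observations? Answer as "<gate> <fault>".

N2 stuck-at-1

Evaluate each candidate on input x1=1, x2=1, x3=1:
  N1 stuck-at-0: N0=0, N1=0 [stuck-at-0], N2=0 → 0 — eliminated
  N2 stuck-at-1: N0=0, N1=1, N2=1 [stuck-at-1] → 1 — matches
Only N2 stuck-at-1 reproduces the observed 1.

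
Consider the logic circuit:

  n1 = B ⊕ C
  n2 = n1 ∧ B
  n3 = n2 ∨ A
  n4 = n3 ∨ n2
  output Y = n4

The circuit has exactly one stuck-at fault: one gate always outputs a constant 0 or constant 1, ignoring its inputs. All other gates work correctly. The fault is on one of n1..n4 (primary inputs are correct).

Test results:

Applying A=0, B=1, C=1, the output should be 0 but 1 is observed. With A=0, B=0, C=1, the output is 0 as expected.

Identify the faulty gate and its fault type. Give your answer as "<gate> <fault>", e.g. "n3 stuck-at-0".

n1 stuck-at-1

Fault-free values for test 1 (A=0, B=1, C=1): n1=0, n2=0, n3=0, n4=0, giving Y=0. Observed 1.
Test 1: faults giving observed 1 are {n1 stuck-at-1, n2 stuck-at-1, n3 stuck-at-1, n4 stuck-at-1}.
Test 2 (A=0, B=0, C=1): fault-free n1=1, n2=0, n3=0, n4=0 → 0; observed 0. Eliminates n2 stuck-at-1, n3 stuck-at-1, n4 stuck-at-1.
Only n1 stuck-at-1 is consistent with every test.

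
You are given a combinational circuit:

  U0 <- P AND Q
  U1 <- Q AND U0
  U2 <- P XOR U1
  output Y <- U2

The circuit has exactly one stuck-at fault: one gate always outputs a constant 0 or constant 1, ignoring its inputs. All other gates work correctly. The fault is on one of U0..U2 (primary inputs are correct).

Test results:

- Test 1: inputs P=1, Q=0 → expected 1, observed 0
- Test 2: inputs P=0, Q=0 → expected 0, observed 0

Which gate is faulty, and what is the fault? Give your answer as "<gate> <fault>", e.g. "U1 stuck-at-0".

U2 stuck-at-0

Fault-free values for test 1 (P=1, Q=0): U0=0, U1=0, U2=1, giving Y=1. Observed 0.
Test 1: faults giving observed 0 are {U1 stuck-at-1, U2 stuck-at-0}.
Test 2 (P=0, Q=0): fault-free U0=0, U1=0, U2=0 → 0; observed 0. Eliminates U1 stuck-at-1.
Only U2 stuck-at-0 is consistent with every test.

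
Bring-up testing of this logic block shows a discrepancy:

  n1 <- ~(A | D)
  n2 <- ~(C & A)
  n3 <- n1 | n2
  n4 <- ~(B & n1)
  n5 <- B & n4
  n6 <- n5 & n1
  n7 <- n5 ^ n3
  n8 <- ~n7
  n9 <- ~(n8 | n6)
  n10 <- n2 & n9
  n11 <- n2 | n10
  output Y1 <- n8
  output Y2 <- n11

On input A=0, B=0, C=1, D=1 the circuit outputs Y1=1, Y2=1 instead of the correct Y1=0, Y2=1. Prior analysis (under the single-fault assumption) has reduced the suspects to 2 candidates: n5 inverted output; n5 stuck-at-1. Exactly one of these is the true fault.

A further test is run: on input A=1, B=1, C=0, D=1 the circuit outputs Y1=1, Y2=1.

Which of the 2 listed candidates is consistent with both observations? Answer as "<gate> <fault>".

Evaluate each candidate on input A=1, B=1, C=0, D=1:
  n5 inverted output: n1=0, n2=1, n3=1, n4=1, n5=0 [inverted output], n6=0, n7=1, n8=0, n9=1, n10=1, n11=1 → Y1=0, Y2=1 — eliminated
  n5 stuck-at-1: n1=0, n2=1, n3=1, n4=1, n5=1 [stuck-at-1], n6=0, n7=0, n8=1, n9=0, n10=0, n11=1 → Y1=1, Y2=1 — matches
Only n5 stuck-at-1 reproduces the observed Y1=1, Y2=1.

n5 stuck-at-1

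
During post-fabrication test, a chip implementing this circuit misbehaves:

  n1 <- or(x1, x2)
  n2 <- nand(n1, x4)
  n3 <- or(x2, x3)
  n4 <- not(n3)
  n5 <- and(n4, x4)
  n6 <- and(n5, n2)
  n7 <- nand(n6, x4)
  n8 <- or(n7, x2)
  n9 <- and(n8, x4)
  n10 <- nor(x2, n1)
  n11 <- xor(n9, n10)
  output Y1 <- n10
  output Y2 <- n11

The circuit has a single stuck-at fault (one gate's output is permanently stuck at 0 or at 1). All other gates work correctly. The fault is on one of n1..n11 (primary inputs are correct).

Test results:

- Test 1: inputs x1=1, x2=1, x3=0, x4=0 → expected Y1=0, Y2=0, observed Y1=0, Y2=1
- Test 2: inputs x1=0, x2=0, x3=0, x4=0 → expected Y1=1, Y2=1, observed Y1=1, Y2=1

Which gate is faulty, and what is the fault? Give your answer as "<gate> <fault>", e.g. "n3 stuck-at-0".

n11 stuck-at-1

Fault-free values for test 1 (x1=1, x2=1, x3=0, x4=0): n1=1, n2=1, n3=1, n4=0, n5=0, n6=0, n7=1, n8=1, n9=0, n10=0, n11=0, giving Y1=0, Y2=0. Observed Y1=0, Y2=1.
Test 1: faults giving observed Y1=0, Y2=1 are {n9 stuck-at-1, n11 stuck-at-1}.
Test 2 (x1=0, x2=0, x3=0, x4=0): fault-free n1=0, n2=1, n3=0, n4=1, n5=0, n6=0, n7=1, n8=1, n9=0, n10=1, n11=1 → Y1=1, Y2=1; observed Y1=1, Y2=1. Eliminates n9 stuck-at-1.
Only n11 stuck-at-1 is consistent with every test.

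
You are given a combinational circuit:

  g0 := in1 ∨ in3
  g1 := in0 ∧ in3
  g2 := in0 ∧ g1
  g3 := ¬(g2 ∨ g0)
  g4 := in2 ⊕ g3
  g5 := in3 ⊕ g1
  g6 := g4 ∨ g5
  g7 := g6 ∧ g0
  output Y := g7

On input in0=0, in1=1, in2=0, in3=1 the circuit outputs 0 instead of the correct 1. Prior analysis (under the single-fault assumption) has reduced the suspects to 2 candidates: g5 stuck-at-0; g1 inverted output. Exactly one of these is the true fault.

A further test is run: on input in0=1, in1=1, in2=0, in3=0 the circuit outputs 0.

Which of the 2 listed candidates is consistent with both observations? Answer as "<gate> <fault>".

Evaluate each candidate on input in0=1, in1=1, in2=0, in3=0:
  g5 stuck-at-0: g0=1, g1=0, g2=0, g3=0, g4=0, g5=0 [stuck-at-0], g6=0, g7=0 → 0 — matches
  g1 inverted output: g0=1, g1=1 [inverted output], g2=1, g3=0, g4=0, g5=1, g6=1, g7=1 → 1 — eliminated
Only g5 stuck-at-0 reproduces the observed 0.

g5 stuck-at-0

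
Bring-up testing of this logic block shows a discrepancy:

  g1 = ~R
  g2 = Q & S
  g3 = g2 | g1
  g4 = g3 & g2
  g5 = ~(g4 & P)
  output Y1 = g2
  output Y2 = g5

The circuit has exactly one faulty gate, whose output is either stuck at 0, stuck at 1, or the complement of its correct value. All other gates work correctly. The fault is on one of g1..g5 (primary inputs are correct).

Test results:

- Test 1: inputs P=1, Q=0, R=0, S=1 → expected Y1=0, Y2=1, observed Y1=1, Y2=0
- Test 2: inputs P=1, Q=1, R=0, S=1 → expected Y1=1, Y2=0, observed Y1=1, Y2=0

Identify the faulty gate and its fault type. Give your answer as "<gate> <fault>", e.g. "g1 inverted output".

g2 stuck-at-1

Fault-free values for test 1 (P=1, Q=0, R=0, S=1): g1=1, g2=0, g3=1, g4=0, g5=1, giving Y1=0, Y2=1. Observed Y1=1, Y2=0.
Test 1: faults giving observed Y1=1, Y2=0 are {g2 stuck-at-1, g2 inverted output}.
Test 2 (P=1, Q=1, R=0, S=1): fault-free g1=1, g2=1, g3=1, g4=1, g5=0 → Y1=1, Y2=0; observed Y1=1, Y2=0. Eliminates g2 inverted output.
Only g2 stuck-at-1 is consistent with every test.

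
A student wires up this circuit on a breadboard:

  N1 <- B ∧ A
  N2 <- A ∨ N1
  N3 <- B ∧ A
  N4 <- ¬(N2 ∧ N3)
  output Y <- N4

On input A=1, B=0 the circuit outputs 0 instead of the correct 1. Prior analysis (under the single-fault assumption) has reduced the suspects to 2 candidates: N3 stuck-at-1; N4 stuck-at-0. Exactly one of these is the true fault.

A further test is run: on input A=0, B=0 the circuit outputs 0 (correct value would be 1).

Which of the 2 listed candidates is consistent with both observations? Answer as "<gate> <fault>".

N4 stuck-at-0

Evaluate each candidate on input A=0, B=0:
  N3 stuck-at-1: N1=0, N2=0, N3=1 [stuck-at-1], N4=1 → 1 — eliminated
  N4 stuck-at-0: N1=0, N2=0, N3=0, N4=0 [stuck-at-0] → 0 — matches
Only N4 stuck-at-0 reproduces the observed 0.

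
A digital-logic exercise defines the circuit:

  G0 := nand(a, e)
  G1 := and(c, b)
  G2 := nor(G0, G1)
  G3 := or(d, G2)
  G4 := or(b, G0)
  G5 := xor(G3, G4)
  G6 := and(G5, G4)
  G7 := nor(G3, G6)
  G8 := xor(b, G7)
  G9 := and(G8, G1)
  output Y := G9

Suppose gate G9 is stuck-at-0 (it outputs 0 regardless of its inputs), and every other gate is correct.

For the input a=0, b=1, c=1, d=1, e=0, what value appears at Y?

0

Propagate with G9 forced: G0=1, G1=1, G2=0, G3=1, G4=1, G5=0, G6=0, G7=0, G8=1, G9=0 [stuck-at-0].
So Y = 0. (Without the fault it would be 1.)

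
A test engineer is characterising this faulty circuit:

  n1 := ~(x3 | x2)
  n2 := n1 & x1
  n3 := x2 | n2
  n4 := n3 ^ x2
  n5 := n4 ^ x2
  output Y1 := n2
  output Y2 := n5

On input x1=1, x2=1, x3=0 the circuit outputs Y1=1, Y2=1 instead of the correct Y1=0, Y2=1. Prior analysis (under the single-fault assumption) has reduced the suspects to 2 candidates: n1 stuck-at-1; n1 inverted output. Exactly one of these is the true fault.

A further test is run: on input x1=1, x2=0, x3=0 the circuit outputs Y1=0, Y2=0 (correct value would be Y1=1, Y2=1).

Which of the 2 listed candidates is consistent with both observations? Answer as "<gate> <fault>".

n1 inverted output

Evaluate each candidate on input x1=1, x2=0, x3=0:
  n1 stuck-at-1: n1=1 [stuck-at-1], n2=1, n3=1, n4=1, n5=1 → Y1=1, Y2=1 — eliminated
  n1 inverted output: n1=0 [inverted output], n2=0, n3=0, n4=0, n5=0 → Y1=0, Y2=0 — matches
Only n1 inverted output reproduces the observed Y1=0, Y2=0.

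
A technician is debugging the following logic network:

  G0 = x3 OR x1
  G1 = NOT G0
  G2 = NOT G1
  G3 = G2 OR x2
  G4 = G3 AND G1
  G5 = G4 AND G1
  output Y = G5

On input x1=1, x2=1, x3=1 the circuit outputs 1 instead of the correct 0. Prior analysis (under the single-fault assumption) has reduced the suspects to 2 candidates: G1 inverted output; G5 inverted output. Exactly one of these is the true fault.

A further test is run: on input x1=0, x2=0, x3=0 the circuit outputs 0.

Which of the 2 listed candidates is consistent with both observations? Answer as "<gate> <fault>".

Evaluate each candidate on input x1=0, x2=0, x3=0:
  G1 inverted output: G0=0, G1=0 [inverted output], G2=1, G3=1, G4=0, G5=0 → 0 — matches
  G5 inverted output: G0=0, G1=1, G2=0, G3=0, G4=0, G5=1 [inverted output] → 1 — eliminated
Only G1 inverted output reproduces the observed 0.

G1 inverted output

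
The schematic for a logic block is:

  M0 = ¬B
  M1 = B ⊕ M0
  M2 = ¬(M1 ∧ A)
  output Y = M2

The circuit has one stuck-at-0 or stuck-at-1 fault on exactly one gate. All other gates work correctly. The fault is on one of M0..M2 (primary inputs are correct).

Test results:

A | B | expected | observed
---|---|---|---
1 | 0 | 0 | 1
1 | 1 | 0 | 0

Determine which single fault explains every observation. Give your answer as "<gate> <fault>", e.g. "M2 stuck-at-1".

Fault-free values for test 1 (A=1, B=0): M0=1, M1=1, M2=0, giving Y=0. Observed 1.
Test 1: faults giving observed 1 are {M0 stuck-at-0, M1 stuck-at-0, M2 stuck-at-1}.
Test 2 (A=1, B=1): fault-free M0=0, M1=1, M2=0 → 0; observed 0. Eliminates M1 stuck-at-0, M2 stuck-at-1.
Only M0 stuck-at-0 is consistent with every test.

M0 stuck-at-0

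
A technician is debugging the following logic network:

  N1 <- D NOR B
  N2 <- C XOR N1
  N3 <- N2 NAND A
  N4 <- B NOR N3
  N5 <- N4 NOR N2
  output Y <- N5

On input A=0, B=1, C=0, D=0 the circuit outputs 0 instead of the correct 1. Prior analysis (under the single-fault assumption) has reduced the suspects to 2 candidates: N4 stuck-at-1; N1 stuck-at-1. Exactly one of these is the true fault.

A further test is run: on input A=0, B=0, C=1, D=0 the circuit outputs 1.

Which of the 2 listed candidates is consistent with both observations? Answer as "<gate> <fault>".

Evaluate each candidate on input A=0, B=0, C=1, D=0:
  N4 stuck-at-1: N1=1, N2=0, N3=1, N4=1 [stuck-at-1], N5=0 → 0 — eliminated
  N1 stuck-at-1: N1=1 [stuck-at-1], N2=0, N3=1, N4=0, N5=1 → 1 — matches
Only N1 stuck-at-1 reproduces the observed 1.

N1 stuck-at-1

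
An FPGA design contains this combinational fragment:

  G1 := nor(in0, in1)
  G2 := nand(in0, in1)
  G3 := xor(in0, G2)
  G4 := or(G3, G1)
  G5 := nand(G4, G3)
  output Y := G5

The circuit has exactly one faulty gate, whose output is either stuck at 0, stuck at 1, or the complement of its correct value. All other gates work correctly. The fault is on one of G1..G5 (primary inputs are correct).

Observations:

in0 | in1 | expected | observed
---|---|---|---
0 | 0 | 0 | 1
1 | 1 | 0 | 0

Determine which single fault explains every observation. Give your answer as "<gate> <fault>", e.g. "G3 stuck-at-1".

Fault-free values for test 1 (in0=0, in1=0): G1=1, G2=1, G3=1, G4=1, G5=0, giving Y=0. Observed 1.
Test 1: faults giving observed 1 are {G2 stuck-at-0, G2 inverted output, G3 stuck-at-0, G3 inverted output, G4 stuck-at-0, G4 inverted output, G5 stuck-at-1, G5 inverted output}.
Test 2 (in0=1, in1=1): fault-free G1=0, G2=0, G3=1, G4=1, G5=0 → 0; observed 0. Eliminates G2 inverted output, G3 stuck-at-0, G3 inverted output, G4 stuck-at-0, G4 inverted output, G5 stuck-at-1, G5 inverted output.
Only G2 stuck-at-0 is consistent with every test.

G2 stuck-at-0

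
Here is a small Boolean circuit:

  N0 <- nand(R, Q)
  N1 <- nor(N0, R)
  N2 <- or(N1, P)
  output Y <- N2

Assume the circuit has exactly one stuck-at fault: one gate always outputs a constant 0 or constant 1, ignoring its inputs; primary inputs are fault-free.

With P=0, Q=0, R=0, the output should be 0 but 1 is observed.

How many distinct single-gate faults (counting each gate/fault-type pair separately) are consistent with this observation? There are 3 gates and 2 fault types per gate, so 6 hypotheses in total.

Fault-free: N0=1, N1=0, N2=0 → 0. Observed 1.
  N0 stuck-at-0: output 1 ✓
  N0 stuck-at-1: output 0 ✗
  N1 stuck-at-0: output 0 ✗
  N1 stuck-at-1: output 1 ✓
  N2 stuck-at-0: output 0 ✗
  N2 stuck-at-1: output 1 ✓
Consistent faults: {N0 stuck-at-0, N1 stuck-at-1, N2 stuck-at-1} — 3 in all.

3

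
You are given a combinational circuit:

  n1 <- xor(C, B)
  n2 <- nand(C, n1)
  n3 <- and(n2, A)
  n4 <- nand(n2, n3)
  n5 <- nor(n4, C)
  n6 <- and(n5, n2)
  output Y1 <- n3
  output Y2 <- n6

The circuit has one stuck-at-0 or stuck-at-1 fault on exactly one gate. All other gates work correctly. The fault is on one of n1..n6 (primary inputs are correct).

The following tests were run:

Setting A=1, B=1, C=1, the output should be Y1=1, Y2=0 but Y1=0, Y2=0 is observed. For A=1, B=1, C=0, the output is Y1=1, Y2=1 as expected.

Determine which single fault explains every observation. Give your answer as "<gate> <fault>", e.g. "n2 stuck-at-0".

Fault-free values for test 1 (A=1, B=1, C=1): n1=0, n2=1, n3=1, n4=0, n5=0, n6=0, giving Y1=1, Y2=0. Observed Y1=0, Y2=0.
Test 1: faults giving observed Y1=0, Y2=0 are {n1 stuck-at-1, n2 stuck-at-0, n3 stuck-at-0}.
Test 2 (A=1, B=1, C=0): fault-free n1=1, n2=1, n3=1, n4=0, n5=1, n6=1 → Y1=1, Y2=1; observed Y1=1, Y2=1. Eliminates n2 stuck-at-0, n3 stuck-at-0.
Only n1 stuck-at-1 is consistent with every test.

n1 stuck-at-1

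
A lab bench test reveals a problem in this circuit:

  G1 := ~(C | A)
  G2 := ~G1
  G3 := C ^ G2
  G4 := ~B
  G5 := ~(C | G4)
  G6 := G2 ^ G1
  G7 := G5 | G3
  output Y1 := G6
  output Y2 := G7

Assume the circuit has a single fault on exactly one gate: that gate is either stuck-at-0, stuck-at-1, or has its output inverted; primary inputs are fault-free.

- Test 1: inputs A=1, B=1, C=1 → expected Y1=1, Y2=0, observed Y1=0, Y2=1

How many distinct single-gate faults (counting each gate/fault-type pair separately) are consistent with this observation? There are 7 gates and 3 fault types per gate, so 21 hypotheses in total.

2

Fault-free: G1=0, G2=1, G3=0, G4=0, G5=0, G6=1, G7=0 → Y1=1, Y2=0. Observed Y1=0, Y2=1.
  G1: none of the 3 fault types match ✗
  G2: stuck-at-0, inverted output ✓; others ✗
  G3: none of the 3 fault types match ✗
  G4: none of the 3 fault types match ✗
  G5: none of the 3 fault types match ✗
  G6: none of the 3 fault types match ✗
  G7: none of the 3 fault types match ✗
Consistent faults: {G2 stuck-at-0, G2 inverted output} — 2 in all.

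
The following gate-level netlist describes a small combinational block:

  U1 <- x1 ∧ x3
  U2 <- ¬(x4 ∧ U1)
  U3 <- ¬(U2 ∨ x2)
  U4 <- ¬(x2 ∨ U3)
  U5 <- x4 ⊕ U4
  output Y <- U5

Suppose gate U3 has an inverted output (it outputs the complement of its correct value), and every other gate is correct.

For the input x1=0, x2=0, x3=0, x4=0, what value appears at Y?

0

Propagate with U3 forced: U1=0, U2=1, U3=1 [inverted output], U4=0, U5=0.
So Y = 0. (Without the fault it would be 1.)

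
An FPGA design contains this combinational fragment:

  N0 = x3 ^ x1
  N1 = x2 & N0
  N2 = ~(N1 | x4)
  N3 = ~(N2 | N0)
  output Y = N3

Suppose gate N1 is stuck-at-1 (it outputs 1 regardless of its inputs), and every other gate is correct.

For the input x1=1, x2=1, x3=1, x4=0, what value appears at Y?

1

Propagate with N1 forced: N0=0, N1=1 [stuck-at-1], N2=0, N3=1.
So Y = 1. (Without the fault it would be 0.)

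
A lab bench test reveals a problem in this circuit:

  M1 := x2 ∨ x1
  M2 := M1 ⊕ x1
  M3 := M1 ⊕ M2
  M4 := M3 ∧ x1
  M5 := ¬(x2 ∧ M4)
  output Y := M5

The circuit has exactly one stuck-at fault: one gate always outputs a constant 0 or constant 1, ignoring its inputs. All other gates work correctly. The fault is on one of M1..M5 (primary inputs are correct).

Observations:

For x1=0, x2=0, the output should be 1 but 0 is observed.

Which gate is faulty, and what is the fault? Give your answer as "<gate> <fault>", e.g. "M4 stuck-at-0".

M5 stuck-at-0

Fault-free values for test 1 (x1=0, x2=0): M1=0, M2=0, M3=0, M4=0, M5=1, giving Y=1. Observed 0.
Test 1: faults giving observed 0 are {M5 stuck-at-0}.
Only M5 stuck-at-0 is consistent with every test.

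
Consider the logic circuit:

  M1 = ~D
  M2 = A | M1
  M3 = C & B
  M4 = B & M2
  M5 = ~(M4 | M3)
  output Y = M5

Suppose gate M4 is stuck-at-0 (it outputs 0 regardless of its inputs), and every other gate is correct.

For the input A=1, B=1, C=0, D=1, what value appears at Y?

1

Propagate with M4 forced: M1=0, M2=1, M3=0, M4=0 [stuck-at-0], M5=1.
So Y = 1. (Without the fault it would be 0.)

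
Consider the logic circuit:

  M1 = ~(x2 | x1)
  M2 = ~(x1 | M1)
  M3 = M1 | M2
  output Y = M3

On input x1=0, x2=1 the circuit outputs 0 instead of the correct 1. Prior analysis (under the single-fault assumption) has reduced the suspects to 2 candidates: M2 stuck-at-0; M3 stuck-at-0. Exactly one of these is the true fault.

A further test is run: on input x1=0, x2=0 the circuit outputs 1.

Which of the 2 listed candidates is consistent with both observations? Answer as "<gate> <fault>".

Evaluate each candidate on input x1=0, x2=0:
  M2 stuck-at-0: M1=1, M2=0 [stuck-at-0], M3=1 → 1 — matches
  M3 stuck-at-0: M1=1, M2=0, M3=0 [stuck-at-0] → 0 — eliminated
Only M2 stuck-at-0 reproduces the observed 1.

M2 stuck-at-0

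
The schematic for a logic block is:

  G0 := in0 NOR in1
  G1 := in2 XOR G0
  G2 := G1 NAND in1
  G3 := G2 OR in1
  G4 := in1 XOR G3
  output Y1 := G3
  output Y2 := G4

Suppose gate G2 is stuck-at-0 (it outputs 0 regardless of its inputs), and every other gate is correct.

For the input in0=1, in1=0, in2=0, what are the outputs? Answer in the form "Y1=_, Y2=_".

Y1=0, Y2=0

Propagate with G2 forced: G0=0, G1=0, G2=0 [stuck-at-0], G3=0, G4=0.
So the outputs are Y1=0, Y2=0. (Without the fault they would be Y1=1, Y2=1.)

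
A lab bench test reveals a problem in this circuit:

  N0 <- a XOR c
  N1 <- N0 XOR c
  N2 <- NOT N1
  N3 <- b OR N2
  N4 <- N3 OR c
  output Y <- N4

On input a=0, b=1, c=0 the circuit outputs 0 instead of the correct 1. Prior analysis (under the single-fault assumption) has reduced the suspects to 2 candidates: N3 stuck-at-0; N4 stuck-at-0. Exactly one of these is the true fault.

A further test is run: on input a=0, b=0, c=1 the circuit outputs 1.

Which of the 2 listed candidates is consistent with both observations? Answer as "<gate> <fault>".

N3 stuck-at-0

Evaluate each candidate on input a=0, b=0, c=1:
  N3 stuck-at-0: N0=1, N1=0, N2=1, N3=0 [stuck-at-0], N4=1 → 1 — matches
  N4 stuck-at-0: N0=1, N1=0, N2=1, N3=1, N4=0 [stuck-at-0] → 0 — eliminated
Only N3 stuck-at-0 reproduces the observed 1.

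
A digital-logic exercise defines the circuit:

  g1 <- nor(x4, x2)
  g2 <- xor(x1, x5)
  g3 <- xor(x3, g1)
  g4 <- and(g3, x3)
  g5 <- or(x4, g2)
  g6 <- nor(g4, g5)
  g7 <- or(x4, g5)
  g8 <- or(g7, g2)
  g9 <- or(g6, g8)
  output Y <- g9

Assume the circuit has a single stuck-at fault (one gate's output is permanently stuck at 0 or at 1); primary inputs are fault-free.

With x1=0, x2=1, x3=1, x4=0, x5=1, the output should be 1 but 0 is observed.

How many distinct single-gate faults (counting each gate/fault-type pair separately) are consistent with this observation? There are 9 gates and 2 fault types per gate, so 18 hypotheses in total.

3

Fault-free: g1=0, g2=1, g3=1, g4=1, g5=1, g6=0, g7=1, g8=1, g9=1 → 1. Observed 0.
  g1: none of the 2 fault types match ✗
  g2: stuck-at-0 ✓; others ✗
  g3: none of the 2 fault types match ✗
  g4: none of the 2 fault types match ✗
  g5: none of the 2 fault types match ✗
  g6: none of the 2 fault types match ✗
  g7: none of the 2 fault types match ✗
  g8: stuck-at-0 ✓; others ✗
  g9: stuck-at-0 ✓; others ✗
Consistent faults: {g2 stuck-at-0, g8 stuck-at-0, g9 stuck-at-0} — 3 in all.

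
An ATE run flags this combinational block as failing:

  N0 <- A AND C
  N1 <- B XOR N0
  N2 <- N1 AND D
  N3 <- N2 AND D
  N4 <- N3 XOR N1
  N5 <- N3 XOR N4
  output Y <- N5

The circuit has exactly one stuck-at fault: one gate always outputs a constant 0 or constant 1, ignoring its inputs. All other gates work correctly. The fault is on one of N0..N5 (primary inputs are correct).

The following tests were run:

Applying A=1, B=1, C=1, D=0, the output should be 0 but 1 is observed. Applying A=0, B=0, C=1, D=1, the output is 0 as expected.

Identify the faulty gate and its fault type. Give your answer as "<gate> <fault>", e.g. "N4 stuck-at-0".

N0 stuck-at-0

Fault-free values for test 1 (A=1, B=1, C=1, D=0): N0=1, N1=0, N2=0, N3=0, N4=0, N5=0, giving Y=0. Observed 1.
Test 1: faults giving observed 1 are {N0 stuck-at-0, N1 stuck-at-1, N4 stuck-at-1, N5 stuck-at-1}.
Test 2 (A=0, B=0, C=1, D=1): fault-free N0=0, N1=0, N2=0, N3=0, N4=0, N5=0 → 0; observed 0. Eliminates N1 stuck-at-1, N4 stuck-at-1, N5 stuck-at-1.
Only N0 stuck-at-0 is consistent with every test.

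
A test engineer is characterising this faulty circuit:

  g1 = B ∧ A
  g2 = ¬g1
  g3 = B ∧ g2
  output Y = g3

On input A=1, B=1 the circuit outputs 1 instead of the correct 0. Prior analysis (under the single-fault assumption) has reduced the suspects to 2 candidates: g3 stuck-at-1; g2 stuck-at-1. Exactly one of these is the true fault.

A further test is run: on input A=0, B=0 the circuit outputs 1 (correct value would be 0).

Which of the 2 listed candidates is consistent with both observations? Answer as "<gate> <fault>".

Evaluate each candidate on input A=0, B=0:
  g3 stuck-at-1: g1=0, g2=1, g3=1 [stuck-at-1] → 1 — matches
  g2 stuck-at-1: g1=0, g2=1 [stuck-at-1], g3=0 → 0 — eliminated
Only g3 stuck-at-1 reproduces the observed 1.

g3 stuck-at-1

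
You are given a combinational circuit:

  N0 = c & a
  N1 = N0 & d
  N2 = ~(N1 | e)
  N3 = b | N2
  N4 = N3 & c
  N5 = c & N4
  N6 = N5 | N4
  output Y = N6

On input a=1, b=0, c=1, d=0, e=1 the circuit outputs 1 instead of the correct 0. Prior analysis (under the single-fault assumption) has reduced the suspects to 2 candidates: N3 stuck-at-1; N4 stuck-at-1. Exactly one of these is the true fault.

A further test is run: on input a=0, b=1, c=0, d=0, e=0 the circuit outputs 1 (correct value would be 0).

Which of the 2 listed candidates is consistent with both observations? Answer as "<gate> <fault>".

N4 stuck-at-1

Evaluate each candidate on input a=0, b=1, c=0, d=0, e=0:
  N3 stuck-at-1: N0=0, N1=0, N2=1, N3=1 [stuck-at-1], N4=0, N5=0, N6=0 → 0 — eliminated
  N4 stuck-at-1: N0=0, N1=0, N2=1, N3=1, N4=1 [stuck-at-1], N5=0, N6=1 → 1 — matches
Only N4 stuck-at-1 reproduces the observed 1.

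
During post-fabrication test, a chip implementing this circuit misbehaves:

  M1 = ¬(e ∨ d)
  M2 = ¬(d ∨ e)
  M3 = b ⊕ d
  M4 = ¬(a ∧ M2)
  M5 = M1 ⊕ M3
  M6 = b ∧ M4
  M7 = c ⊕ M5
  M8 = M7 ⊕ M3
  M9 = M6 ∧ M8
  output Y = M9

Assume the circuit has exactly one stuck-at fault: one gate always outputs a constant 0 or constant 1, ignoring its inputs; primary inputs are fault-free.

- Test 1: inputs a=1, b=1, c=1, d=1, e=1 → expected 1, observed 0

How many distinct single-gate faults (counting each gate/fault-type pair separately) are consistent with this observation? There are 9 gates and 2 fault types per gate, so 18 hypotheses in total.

Fault-free: M1=0, M2=0, M3=0, M4=1, M5=0, M6=1, M7=1, M8=1, M9=1 → 1. Observed 0.
  M1: stuck-at-1 ✓; others ✗
  M2: stuck-at-1 ✓; others ✗
  M3: none of the 2 fault types match ✗
  M4: stuck-at-0 ✓; others ✗
  M5: stuck-at-1 ✓; others ✗
  M6: stuck-at-0 ✓; others ✗
  M7: stuck-at-0 ✓; others ✗
  M8: stuck-at-0 ✓; others ✗
  M9: stuck-at-0 ✓; others ✗
Consistent faults: {M1 stuck-at-1, M2 stuck-at-1, M4 stuck-at-0, M5 stuck-at-1, M6 stuck-at-0, M7 stuck-at-0, M8 stuck-at-0, M9 stuck-at-0} — 8 in all.

8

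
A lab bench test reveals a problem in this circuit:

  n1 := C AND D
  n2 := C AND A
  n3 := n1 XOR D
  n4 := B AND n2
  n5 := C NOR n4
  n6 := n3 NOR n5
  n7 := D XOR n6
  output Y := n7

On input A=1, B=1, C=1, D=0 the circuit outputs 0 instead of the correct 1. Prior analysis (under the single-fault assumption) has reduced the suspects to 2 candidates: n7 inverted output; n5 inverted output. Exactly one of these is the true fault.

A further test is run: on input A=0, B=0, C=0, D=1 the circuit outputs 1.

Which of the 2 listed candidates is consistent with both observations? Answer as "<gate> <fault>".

n5 inverted output

Evaluate each candidate on input A=0, B=0, C=0, D=1:
  n7 inverted output: n1=0, n2=0, n3=1, n4=0, n5=1, n6=0, n7=0 [inverted output] → 0 — eliminated
  n5 inverted output: n1=0, n2=0, n3=1, n4=0, n5=0 [inverted output], n6=0, n7=1 → 1 — matches
Only n5 inverted output reproduces the observed 1.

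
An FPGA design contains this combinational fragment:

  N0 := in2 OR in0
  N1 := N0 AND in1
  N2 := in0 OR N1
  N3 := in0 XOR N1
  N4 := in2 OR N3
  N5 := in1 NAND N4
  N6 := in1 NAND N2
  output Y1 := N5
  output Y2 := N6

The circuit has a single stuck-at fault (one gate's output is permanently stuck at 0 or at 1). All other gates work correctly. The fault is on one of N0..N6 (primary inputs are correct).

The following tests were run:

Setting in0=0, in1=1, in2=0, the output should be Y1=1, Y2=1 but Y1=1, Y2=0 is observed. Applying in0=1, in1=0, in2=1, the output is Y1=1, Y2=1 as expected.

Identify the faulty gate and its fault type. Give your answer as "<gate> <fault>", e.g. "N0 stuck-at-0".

N2 stuck-at-1

Fault-free values for test 1 (in0=0, in1=1, in2=0): N0=0, N1=0, N2=0, N3=0, N4=0, N5=1, N6=1, giving Y1=1, Y2=1. Observed Y1=1, Y2=0.
Test 1: faults giving observed Y1=1, Y2=0 are {N2 stuck-at-1, N6 stuck-at-0}.
Test 2 (in0=1, in1=0, in2=1): fault-free N0=1, N1=0, N2=1, N3=1, N4=1, N5=1, N6=1 → Y1=1, Y2=1; observed Y1=1, Y2=1. Eliminates N6 stuck-at-0.
Only N2 stuck-at-1 is consistent with every test.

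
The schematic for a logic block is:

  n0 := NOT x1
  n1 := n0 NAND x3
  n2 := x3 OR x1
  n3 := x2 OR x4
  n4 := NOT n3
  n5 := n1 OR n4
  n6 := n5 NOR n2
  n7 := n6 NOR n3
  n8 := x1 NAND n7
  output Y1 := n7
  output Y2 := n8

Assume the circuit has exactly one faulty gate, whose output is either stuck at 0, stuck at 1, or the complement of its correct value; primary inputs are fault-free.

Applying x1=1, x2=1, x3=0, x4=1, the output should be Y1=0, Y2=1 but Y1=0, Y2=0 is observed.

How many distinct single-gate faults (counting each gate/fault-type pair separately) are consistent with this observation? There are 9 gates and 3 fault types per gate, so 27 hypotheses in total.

2

Fault-free: n0=0, n1=1, n2=1, n3=1, n4=0, n5=1, n6=0, n7=0, n8=1 → Y1=0, Y2=1. Observed Y1=0, Y2=0.
  n0: none of the 3 fault types match ✗
  n1: none of the 3 fault types match ✗
  n2: none of the 3 fault types match ✗
  n3: none of the 3 fault types match ✗
  n4: none of the 3 fault types match ✗
  n5: none of the 3 fault types match ✗
  n6: none of the 3 fault types match ✗
  n7: none of the 3 fault types match ✗
  n8: stuck-at-0, inverted output ✓; others ✗
Consistent faults: {n8 stuck-at-0, n8 inverted output} — 2 in all.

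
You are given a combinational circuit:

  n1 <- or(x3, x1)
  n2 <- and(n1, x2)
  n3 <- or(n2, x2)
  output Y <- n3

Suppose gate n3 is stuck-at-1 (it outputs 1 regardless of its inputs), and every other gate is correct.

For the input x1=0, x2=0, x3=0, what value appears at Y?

Propagate with n3 forced: n1=0, n2=0, n3=1 [stuck-at-1].
So Y = 1. (Without the fault it would be 0.)

1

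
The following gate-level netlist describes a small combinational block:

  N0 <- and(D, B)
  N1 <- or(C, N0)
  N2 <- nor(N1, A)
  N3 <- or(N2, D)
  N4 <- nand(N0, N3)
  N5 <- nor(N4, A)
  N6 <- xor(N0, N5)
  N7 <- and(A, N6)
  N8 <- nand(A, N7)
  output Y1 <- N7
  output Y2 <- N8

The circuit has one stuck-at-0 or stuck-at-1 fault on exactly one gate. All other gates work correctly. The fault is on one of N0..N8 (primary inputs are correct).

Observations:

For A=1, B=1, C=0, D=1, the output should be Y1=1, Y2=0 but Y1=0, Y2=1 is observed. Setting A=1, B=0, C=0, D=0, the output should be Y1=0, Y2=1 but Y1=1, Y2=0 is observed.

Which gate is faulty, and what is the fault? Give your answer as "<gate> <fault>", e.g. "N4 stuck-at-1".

Fault-free values for test 1 (A=1, B=1, C=0, D=1): N0=1, N1=1, N2=0, N3=1, N4=0, N5=0, N6=1, N7=1, N8=0, giving Y1=1, Y2=0. Observed Y1=0, Y2=1.
Test 1: faults giving observed Y1=0, Y2=1 are {N0 stuck-at-0, N5 stuck-at-1, N6 stuck-at-0, N7 stuck-at-0}.
Test 2 (A=1, B=0, C=0, D=0): fault-free N0=0, N1=0, N2=0, N3=0, N4=1, N5=0, N6=0, N7=0, N8=1 → Y1=0, Y2=1; observed Y1=1, Y2=0. Eliminates N0 stuck-at-0, N6 stuck-at-0, N7 stuck-at-0.
Only N5 stuck-at-1 is consistent with every test.

N5 stuck-at-1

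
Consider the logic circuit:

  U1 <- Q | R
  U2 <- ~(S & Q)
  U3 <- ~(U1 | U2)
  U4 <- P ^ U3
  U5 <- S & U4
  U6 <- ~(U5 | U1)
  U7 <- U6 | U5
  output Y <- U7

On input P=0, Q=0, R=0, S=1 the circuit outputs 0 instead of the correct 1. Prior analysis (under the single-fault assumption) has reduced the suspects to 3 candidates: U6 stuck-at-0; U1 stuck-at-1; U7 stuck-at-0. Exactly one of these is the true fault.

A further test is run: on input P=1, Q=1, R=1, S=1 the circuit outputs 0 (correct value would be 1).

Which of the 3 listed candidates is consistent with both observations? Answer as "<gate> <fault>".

U7 stuck-at-0

Evaluate each candidate on input P=1, Q=1, R=1, S=1:
  U6 stuck-at-0: U1=1, U2=0, U3=0, U4=1, U5=1, U6=0 [stuck-at-0], U7=1 → 1 — eliminated
  U1 stuck-at-1: U1=1 [stuck-at-1], U2=0, U3=0, U4=1, U5=1, U6=0, U7=1 → 1 — eliminated
  U7 stuck-at-0: U1=1, U2=0, U3=0, U4=1, U5=1, U6=0, U7=0 [stuck-at-0] → 0 — matches
Only U7 stuck-at-0 reproduces the observed 0.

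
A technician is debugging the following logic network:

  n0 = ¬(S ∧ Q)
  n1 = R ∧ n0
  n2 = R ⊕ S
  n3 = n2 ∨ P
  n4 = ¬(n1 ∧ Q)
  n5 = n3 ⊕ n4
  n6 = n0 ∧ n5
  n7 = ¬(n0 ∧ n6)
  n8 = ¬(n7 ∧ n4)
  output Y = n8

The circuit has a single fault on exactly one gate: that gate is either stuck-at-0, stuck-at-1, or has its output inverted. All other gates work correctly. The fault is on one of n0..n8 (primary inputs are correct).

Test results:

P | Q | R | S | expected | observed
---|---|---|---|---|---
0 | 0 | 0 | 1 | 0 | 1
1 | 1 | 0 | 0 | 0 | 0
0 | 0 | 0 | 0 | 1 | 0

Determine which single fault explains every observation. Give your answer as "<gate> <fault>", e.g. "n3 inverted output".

n2 inverted output

Fault-free values for test 1 (P=0, Q=0, R=0, S=1): n0=1, n1=0, n2=1, n3=1, n4=1, n5=0, n6=0, n7=1, n8=0, giving Y=0. Observed 1.
Test 1: faults giving observed 1 are {n2 stuck-at-0, n2 inverted output, n3 stuck-at-0, n3 inverted output, n4 stuck-at-0, n4 inverted output, n5 stuck-at-1, n5 inverted output, n6 stuck-at-1, n6 inverted output, n7 stuck-at-0, n7 inverted output, n8 stuck-at-1, n8 inverted output}.
Test 2 (P=1, Q=1, R=0, S=0): fault-free n0=1, n1=0, n2=0, n3=1, n4=1, n5=0, n6=0, n7=1, n8=0 → 0; observed 0. Eliminates n3 stuck-at-0, n3 inverted output, n4 stuck-at-0, n4 inverted output, n5 stuck-at-1, n5 inverted output, n6 stuck-at-1, n6 inverted output, n7 stuck-at-0, n7 inverted output, n8 stuck-at-1, n8 inverted output.
Test 3 (P=0, Q=0, R=0, S=0): fault-free n0=1, n1=0, n2=0, n3=0, n4=1, n5=1, n6=1, n7=0, n8=1 → 1; observed 0. Eliminates n2 stuck-at-0.
Only n2 inverted output is consistent with every test.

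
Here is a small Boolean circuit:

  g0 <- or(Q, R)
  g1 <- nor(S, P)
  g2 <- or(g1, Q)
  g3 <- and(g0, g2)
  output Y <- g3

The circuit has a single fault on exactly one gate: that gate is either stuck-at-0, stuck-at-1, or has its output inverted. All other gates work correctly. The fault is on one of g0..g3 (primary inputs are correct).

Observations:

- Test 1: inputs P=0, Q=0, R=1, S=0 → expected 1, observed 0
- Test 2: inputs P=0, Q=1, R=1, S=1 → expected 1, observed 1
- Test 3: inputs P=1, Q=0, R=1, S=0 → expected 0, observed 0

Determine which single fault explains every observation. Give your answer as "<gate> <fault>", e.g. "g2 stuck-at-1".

g1 stuck-at-0

Fault-free values for test 1 (P=0, Q=0, R=1, S=0): g0=1, g1=1, g2=1, g3=1, giving Y=1. Observed 0.
Test 1: faults giving observed 0 are {g0 stuck-at-0, g0 inverted output, g1 stuck-at-0, g1 inverted output, g2 stuck-at-0, g2 inverted output, g3 stuck-at-0, g3 inverted output}.
Test 2 (P=0, Q=1, R=1, S=1): fault-free g0=1, g1=0, g2=1, g3=1 → 1; observed 1. Eliminates g0 stuck-at-0, g0 inverted output, g2 stuck-at-0, g2 inverted output, g3 stuck-at-0, g3 inverted output.
Test 3 (P=1, Q=0, R=1, S=0): fault-free g0=1, g1=0, g2=0, g3=0 → 0; observed 0. Eliminates g1 inverted output.
Only g1 stuck-at-0 is consistent with every test.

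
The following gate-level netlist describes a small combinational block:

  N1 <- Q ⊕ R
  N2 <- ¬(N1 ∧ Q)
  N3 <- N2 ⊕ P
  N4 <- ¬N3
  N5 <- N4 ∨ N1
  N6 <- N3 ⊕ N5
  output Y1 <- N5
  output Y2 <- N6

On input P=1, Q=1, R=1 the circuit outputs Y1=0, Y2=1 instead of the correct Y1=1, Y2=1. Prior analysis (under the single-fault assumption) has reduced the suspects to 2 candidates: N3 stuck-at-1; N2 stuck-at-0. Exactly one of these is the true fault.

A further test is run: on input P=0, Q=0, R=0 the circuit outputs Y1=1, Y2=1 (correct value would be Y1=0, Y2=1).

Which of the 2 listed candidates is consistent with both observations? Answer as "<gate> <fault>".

N2 stuck-at-0

Evaluate each candidate on input P=0, Q=0, R=0:
  N3 stuck-at-1: N1=0, N2=1, N3=1 [stuck-at-1], N4=0, N5=0, N6=1 → Y1=0, Y2=1 — eliminated
  N2 stuck-at-0: N1=0, N2=0 [stuck-at-0], N3=0, N4=1, N5=1, N6=1 → Y1=1, Y2=1 — matches
Only N2 stuck-at-0 reproduces the observed Y1=1, Y2=1.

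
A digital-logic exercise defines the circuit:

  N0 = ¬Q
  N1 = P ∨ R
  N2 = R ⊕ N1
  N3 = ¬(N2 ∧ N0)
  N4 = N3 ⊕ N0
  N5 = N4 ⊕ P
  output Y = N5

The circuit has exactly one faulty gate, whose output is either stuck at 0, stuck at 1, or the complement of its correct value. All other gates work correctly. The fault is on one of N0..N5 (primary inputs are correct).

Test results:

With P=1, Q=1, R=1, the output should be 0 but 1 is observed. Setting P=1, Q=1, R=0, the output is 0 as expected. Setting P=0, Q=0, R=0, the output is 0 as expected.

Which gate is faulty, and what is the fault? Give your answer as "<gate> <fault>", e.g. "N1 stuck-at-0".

N0 stuck-at-1

Fault-free values for test 1 (P=1, Q=1, R=1): N0=0, N1=1, N2=0, N3=1, N4=1, N5=0, giving Y=0. Observed 1.
Test 1: faults giving observed 1 are {N0 stuck-at-1, N0 inverted output, N3 stuck-at-0, N3 inverted output, N4 stuck-at-0, N4 inverted output, N5 stuck-at-1, N5 inverted output}.
Test 2 (P=1, Q=1, R=0): fault-free N0=0, N1=1, N2=1, N3=1, N4=1, N5=0 → 0; observed 0. Eliminates N3 stuck-at-0, N3 inverted output, N4 stuck-at-0, N4 inverted output, N5 stuck-at-1, N5 inverted output.
Test 3 (P=0, Q=0, R=0): fault-free N0=1, N1=0, N2=0, N3=1, N4=0, N5=0 → 0; observed 0. Eliminates N0 inverted output.
Only N0 stuck-at-1 is consistent with every test.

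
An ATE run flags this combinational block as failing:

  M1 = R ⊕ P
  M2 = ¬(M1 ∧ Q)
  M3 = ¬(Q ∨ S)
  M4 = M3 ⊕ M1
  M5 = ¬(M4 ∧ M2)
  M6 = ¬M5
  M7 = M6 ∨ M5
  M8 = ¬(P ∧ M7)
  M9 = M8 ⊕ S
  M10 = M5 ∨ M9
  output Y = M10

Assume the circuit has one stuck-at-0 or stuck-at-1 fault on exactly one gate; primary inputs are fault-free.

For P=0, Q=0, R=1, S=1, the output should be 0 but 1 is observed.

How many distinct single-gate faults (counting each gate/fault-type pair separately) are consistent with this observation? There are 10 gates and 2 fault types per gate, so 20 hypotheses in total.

8

Fault-free: M1=1, M2=1, M3=0, M4=1, M5=0, M6=1, M7=1, M8=1, M9=0, M10=0 → 0. Observed 1.
  M1: stuck-at-0 ✓; others ✗
  M2: stuck-at-0 ✓; others ✗
  M3: stuck-at-1 ✓; others ✗
  M4: stuck-at-0 ✓; others ✗
  M5: stuck-at-1 ✓; others ✗
  M6: none of the 2 fault types match ✗
  M7: none of the 2 fault types match ✗
  M8: stuck-at-0 ✓; others ✗
  M9: stuck-at-1 ✓; others ✗
  M10: stuck-at-1 ✓; others ✗
Consistent faults: {M1 stuck-at-0, M2 stuck-at-0, M3 stuck-at-1, M4 stuck-at-0, M5 stuck-at-1, M8 stuck-at-0, M9 stuck-at-1, M10 stuck-at-1} — 8 in all.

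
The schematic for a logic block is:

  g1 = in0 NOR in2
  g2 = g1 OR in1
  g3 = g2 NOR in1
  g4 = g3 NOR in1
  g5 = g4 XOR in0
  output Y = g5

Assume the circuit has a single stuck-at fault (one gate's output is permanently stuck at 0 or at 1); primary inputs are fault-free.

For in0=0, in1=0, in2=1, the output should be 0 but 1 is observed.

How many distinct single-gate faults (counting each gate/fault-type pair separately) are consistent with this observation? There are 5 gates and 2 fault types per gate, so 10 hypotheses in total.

Fault-free: g1=0, g2=0, g3=1, g4=0, g5=0 → 0. Observed 1.
  g1 stuck-at-0: output 0 ✗
  g1 stuck-at-1: output 1 ✓
  g2 stuck-at-0: output 0 ✗
  g2 stuck-at-1: output 1 ✓
  g3 stuck-at-0: output 1 ✓
  g3 stuck-at-1: output 0 ✗
  g4 stuck-at-0: output 0 ✗
  g4 stuck-at-1: output 1 ✓
  g5 stuck-at-0: output 0 ✗
  g5 stuck-at-1: output 1 ✓
Consistent faults: {g1 stuck-at-1, g2 stuck-at-1, g3 stuck-at-0, g4 stuck-at-1, g5 stuck-at-1} — 5 in all.

5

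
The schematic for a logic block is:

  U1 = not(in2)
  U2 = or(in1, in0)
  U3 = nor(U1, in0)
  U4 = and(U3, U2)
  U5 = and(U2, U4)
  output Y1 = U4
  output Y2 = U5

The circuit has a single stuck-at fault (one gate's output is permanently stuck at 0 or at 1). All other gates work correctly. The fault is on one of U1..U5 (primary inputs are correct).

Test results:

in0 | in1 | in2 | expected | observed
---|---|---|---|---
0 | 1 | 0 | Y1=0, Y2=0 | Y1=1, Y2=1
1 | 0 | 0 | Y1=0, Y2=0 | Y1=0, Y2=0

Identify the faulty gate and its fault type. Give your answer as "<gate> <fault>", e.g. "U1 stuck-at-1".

U1 stuck-at-0

Fault-free values for test 1 (in0=0, in1=1, in2=0): U1=1, U2=1, U3=0, U4=0, U5=0, giving Y1=0, Y2=0. Observed Y1=1, Y2=1.
Test 1: faults giving observed Y1=1, Y2=1 are {U1 stuck-at-0, U3 stuck-at-1, U4 stuck-at-1}.
Test 2 (in0=1, in1=0, in2=0): fault-free U1=1, U2=1, U3=0, U4=0, U5=0 → Y1=0, Y2=0; observed Y1=0, Y2=0. Eliminates U3 stuck-at-1, U4 stuck-at-1.
Only U1 stuck-at-0 is consistent with every test.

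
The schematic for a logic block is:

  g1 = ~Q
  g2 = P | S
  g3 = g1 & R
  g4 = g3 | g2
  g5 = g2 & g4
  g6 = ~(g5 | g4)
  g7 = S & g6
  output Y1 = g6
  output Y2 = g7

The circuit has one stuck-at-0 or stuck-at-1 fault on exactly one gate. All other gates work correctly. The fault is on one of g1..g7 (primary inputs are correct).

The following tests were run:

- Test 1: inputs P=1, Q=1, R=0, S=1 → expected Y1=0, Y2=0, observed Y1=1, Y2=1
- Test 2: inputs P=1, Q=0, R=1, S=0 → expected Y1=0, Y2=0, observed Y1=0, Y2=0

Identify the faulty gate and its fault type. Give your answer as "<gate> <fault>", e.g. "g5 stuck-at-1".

Fault-free values for test 1 (P=1, Q=1, R=0, S=1): g1=0, g2=1, g3=0, g4=1, g5=1, g6=0, g7=0, giving Y1=0, Y2=0. Observed Y1=1, Y2=1.
Test 1: faults giving observed Y1=1, Y2=1 are {g2 stuck-at-0, g4 stuck-at-0, g6 stuck-at-1}.
Test 2 (P=1, Q=0, R=1, S=0): fault-free g1=1, g2=1, g3=1, g4=1, g5=1, g6=0, g7=0 → Y1=0, Y2=0; observed Y1=0, Y2=0. Eliminates g4 stuck-at-0, g6 stuck-at-1.
Only g2 stuck-at-0 is consistent with every test.

g2 stuck-at-0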